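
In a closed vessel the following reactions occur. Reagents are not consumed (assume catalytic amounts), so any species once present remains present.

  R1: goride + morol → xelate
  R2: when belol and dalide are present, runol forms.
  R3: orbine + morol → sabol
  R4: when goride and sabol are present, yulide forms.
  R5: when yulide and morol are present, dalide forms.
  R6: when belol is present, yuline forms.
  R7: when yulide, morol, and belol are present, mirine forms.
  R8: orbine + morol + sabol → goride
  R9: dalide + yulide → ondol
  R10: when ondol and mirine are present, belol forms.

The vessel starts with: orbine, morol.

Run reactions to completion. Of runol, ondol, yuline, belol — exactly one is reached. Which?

orbine and morol present → sabol forms (R3).
orbine, morol, and sabol present → goride forms (R8).
goride and sabol present → yulide forms (R4).
yulide and morol present → dalide forms (R5).
dalide and yulide present → ondol forms (R9).
belol would need ondol and mirine (R10), but mirine never forms. yuline would need belol (R6), but belol never forms. runol would need belol and dalide (R2), but belol never forms.

ondol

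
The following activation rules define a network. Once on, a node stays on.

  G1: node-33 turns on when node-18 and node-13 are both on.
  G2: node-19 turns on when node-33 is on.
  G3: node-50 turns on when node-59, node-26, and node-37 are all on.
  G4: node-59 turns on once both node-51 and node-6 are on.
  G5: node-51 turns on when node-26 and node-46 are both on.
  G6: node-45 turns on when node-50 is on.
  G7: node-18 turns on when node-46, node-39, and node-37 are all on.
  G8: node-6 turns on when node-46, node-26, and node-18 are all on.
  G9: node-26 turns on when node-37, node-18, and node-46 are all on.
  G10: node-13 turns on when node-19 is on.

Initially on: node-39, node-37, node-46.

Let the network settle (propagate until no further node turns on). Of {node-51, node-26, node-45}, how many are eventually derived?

3

G7: node-46, node-39, and node-37 on → node-18 on.
node-37, node-18, and node-46 are on, so node-26 turns on (G9).
node-26 and node-46 are on, so node-51 turns on (G5).
G8: node-46, node-26, and node-18 on → node-6 on.
G4: node-51 and node-6 on → node-59 on.
G3: node-59, node-26, and node-37 on → node-50 on.
node-50 is on, so node-45 turns on (G6).
node-51: reached.
node-26: reached.
node-45: reached.
All 3 are reached.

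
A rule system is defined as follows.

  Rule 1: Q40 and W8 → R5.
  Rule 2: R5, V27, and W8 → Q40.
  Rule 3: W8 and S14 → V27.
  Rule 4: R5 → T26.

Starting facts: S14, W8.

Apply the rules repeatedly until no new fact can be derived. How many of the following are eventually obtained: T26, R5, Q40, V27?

From W8 and S14, Rule 3 gives V27.
T26 would need R5 (Rule 4), but R5 is never established.
R5 would need Q40 and W8 (Rule 1), but Q40 is never established.
Q40 would need R5, V27, and W8 (Rule 2), but R5 is never established.
V27: reached.
Reached: V27 — 1 of the 4.

1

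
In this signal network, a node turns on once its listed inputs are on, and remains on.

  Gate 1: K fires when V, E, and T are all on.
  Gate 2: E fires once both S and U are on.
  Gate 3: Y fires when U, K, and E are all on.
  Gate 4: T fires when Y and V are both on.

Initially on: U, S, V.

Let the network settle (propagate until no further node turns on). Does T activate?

No

T would need Y and V (Gate 4), but Y never turns on.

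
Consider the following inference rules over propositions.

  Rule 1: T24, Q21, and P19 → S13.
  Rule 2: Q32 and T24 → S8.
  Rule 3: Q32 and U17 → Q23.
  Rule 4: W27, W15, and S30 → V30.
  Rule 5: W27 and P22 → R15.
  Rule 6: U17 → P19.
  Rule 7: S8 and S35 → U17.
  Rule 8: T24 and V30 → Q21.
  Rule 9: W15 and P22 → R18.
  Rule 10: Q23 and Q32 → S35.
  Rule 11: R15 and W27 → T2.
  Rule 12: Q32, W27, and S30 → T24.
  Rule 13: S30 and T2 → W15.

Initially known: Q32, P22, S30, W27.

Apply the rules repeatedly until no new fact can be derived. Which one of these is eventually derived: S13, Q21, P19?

Q21

W27 and P22 hold, so R15 follows (Rule 5).
Q32, W27, and S30 hold, so T24 follows (Rule 12).
R15 and W27 hold, so T2 follows (Rule 11).
S30 and T2 hold, so W15 follows (Rule 13).
W27, W15, and S30 hold, so V30 follows (Rule 4).
T24 and V30 hold, so Q21 follows (Rule 8).
S13 would need T24, Q21, and P19 (Rule 1), but P19 is never established. P19 would need U17 (Rule 6), but U17 is never established.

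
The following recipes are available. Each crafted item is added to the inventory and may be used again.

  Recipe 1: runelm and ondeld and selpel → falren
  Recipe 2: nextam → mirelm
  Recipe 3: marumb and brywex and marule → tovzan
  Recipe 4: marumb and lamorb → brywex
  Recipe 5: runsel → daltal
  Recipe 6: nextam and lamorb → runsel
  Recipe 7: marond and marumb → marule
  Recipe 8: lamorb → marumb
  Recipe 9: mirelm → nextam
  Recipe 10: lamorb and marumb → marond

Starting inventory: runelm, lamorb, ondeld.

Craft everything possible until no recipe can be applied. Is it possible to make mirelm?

No

mirelm would need nextam (Recipe 2), but nextam is never obtained.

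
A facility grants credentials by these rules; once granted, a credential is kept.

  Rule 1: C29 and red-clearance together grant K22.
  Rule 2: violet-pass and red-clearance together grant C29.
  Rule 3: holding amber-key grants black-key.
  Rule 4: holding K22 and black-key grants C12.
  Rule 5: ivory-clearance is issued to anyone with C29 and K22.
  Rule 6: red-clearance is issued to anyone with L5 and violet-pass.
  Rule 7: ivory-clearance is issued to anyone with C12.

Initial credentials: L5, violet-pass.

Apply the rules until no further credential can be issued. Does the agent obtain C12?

C12 would need K22 and black-key (Rule 4), but black-key is never granted.

No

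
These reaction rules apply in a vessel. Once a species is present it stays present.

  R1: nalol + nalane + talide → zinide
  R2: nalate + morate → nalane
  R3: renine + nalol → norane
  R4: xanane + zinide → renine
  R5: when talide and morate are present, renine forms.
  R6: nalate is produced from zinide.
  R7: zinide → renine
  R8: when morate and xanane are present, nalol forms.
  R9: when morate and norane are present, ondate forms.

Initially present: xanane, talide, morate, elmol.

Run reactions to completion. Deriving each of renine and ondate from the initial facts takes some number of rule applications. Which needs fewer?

renine: talide and morate present → renine forms (R5). [1 rule application]
ondate: morate and xanane present → nalol forms (R8). talide and morate present → renine forms (R5). renine and nalol present → norane forms (R3). morate and norane present → ondate forms (R9). [4 rule applications]
renine needs fewer.

renine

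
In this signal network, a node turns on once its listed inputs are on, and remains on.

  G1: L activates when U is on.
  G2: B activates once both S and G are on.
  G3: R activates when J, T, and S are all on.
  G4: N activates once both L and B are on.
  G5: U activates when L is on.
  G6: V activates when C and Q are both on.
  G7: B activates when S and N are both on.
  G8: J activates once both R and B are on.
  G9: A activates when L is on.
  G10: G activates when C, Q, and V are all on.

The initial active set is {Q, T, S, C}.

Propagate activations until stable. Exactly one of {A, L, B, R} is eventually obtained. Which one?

B

G6: C and Q on → V on.
C, Q, and V are on, so G activates (G10).
G2: S and G on → B on.
L would need U (G1), but U never turns on. R would need J, T, and S (G3), but J never turns on. A would need L (G9), but L never turns on.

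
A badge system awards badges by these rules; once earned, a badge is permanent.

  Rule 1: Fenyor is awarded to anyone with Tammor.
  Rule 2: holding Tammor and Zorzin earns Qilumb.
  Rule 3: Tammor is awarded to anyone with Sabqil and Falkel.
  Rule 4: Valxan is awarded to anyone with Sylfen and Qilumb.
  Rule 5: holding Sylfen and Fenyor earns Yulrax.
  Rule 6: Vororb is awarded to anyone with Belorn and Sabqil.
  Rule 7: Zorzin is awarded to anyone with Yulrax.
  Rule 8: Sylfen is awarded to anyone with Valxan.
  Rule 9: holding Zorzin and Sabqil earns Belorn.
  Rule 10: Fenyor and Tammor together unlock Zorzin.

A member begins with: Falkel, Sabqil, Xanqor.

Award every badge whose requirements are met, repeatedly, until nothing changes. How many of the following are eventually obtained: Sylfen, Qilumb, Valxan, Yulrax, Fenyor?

2

With Sabqil and Falkel, Tammor is earned (Rule 3).
With Tammor, Fenyor is earned (Rule 1).
With Fenyor and Tammor, Zorzin is earned (Rule 10).
With Tammor and Zorzin, Qilumb is earned (Rule 2).
Sylfen would need Valxan (Rule 8), but Valxan is never earned.
Qilumb: reached.
Valxan would need Sylfen and Qilumb (Rule 4), but Sylfen is never earned.
Yulrax would need Sylfen and Fenyor (Rule 5), but Sylfen is never earned.
Fenyor: reached.
Reached: Qilumb and Fenyor — 2 of the 5.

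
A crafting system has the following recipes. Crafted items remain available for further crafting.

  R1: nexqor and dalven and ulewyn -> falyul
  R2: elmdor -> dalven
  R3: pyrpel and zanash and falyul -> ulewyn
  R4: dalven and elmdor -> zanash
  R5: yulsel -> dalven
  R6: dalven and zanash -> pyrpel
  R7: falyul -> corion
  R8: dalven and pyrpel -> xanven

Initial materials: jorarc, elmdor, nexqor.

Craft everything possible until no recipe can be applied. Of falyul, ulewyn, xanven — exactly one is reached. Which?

xanven

Using R2, elmdor makes dalven.
dalven and elmdor -> zanash (R4).
Using R6, dalven and zanash make pyrpel.
Using R8, dalven and pyrpel make xanven.
ulewyn would need pyrpel, zanash, and falyul (R3), but falyul is never obtained. falyul would need nexqor, dalven, and ulewyn (R1), but ulewyn is never obtained.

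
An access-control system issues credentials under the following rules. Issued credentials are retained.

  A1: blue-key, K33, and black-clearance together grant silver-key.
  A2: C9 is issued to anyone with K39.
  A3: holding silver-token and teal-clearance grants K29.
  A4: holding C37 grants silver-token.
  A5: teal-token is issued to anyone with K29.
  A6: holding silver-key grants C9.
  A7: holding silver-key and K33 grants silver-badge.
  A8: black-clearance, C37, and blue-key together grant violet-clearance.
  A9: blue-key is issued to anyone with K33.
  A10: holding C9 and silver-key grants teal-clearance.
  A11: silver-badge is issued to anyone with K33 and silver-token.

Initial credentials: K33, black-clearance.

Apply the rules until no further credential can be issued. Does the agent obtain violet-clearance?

No

violet-clearance would need black-clearance, C37, and blue-key (A8), but C37 is never granted.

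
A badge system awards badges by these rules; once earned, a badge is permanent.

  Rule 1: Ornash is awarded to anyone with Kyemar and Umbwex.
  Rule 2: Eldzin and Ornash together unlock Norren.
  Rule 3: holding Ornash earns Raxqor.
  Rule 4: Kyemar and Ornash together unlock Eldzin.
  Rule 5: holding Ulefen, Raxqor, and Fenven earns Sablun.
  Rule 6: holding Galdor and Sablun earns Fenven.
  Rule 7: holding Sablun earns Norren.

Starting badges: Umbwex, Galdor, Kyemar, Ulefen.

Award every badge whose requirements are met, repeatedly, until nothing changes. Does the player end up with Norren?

With Kyemar and Umbwex, Ornash is earned (Rule 1).
With Kyemar and Ornash, Eldzin is earned (Rule 4).
With Eldzin and Ornash, Norren is earned (Rule 2).

Yes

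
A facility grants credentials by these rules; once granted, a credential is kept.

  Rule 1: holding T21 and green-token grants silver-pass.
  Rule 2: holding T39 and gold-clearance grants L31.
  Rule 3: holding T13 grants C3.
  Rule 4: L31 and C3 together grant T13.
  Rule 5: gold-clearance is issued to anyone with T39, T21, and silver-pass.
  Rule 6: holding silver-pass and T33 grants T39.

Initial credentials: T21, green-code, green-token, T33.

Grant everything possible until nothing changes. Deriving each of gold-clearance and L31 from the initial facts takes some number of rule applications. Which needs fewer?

gold-clearance

gold-clearance: Holding T21 and green-token grants silver-pass (Rule 1). Holding silver-pass and T33 grants T39 (Rule 6). Holding T39, T21, and silver-pass grants gold-clearance (Rule 5). [3 rule applications]
L31: Holding T21 and green-token grants silver-pass (Rule 1). Holding silver-pass and T33 grants T39 (Rule 6). Holding T39, T21, and silver-pass grants gold-clearance (Rule 5). Holding T39 and gold-clearance grants L31 (Rule 2). [4 rule applications]
gold-clearance needs fewer.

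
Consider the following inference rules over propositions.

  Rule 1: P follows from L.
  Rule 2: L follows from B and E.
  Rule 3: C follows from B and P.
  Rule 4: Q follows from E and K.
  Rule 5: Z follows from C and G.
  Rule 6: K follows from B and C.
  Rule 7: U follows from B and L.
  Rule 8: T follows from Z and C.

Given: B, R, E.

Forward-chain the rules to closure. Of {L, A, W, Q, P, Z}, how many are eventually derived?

From B and E, Rule 2 gives L.
From L, Rule 1 gives P.
B and P hold, so C follows (Rule 3).
B and C hold, so K follows (Rule 6).
E and K hold, so Q follows (Rule 4).
L: reached.
No rule produces A, and it is not given.
No rule produces W, and it is not given.
Q: reached.
P: reached.
Z would need C and G (Rule 5), but G is never established.
Reached: L, Q, and P — 3 of the 6.

3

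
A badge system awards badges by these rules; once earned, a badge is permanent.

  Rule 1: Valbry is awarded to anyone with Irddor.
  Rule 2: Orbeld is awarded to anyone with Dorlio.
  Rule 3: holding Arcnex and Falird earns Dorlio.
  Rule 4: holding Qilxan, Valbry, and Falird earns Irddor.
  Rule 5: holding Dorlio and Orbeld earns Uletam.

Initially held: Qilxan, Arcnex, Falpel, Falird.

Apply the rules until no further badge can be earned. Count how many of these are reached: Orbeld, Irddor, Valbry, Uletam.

2

With Arcnex and Falird, Dorlio is earned (Rule 3).
With Dorlio, Orbeld is earned (Rule 2).
With Dorlio and Orbeld, Uletam is earned (Rule 5).
Orbeld: reached.
Irddor would need Qilxan, Valbry, and Falird (Rule 4), but Valbry is never earned.
Valbry would need Irddor (Rule 1), but Irddor is never earned.
Uletam: reached.
Reached: Orbeld and Uletam — 2 of the 4.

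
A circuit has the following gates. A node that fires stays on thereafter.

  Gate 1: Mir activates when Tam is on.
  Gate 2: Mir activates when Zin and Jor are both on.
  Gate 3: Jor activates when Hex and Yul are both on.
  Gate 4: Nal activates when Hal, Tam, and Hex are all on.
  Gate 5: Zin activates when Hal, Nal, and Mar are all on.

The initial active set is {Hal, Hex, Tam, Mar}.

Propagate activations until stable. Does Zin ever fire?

Yes

Gate 4: Hal, Tam, and Hex on → Nal on.
Gate 5: Hal, Nal, and Mar on → Zin on.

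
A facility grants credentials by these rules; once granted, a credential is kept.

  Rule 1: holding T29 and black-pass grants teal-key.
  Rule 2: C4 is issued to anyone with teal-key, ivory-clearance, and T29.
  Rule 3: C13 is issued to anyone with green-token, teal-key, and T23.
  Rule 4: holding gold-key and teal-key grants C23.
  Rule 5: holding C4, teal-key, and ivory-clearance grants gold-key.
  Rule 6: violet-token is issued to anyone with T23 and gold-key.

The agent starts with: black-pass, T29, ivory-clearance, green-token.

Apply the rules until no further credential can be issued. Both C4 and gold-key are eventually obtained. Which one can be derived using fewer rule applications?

C4: Holding T29 and black-pass grants teal-key (Rule 1). Holding teal-key, ivory-clearance, and T29 grants C4 (Rule 2). [2 rule applications]
gold-key: Holding T29 and black-pass grants teal-key (Rule 1). Holding teal-key, ivory-clearance, and T29 grants C4 (Rule 2). Holding C4, teal-key, and ivory-clearance grants gold-key (Rule 5). [3 rule applications]
C4 needs fewer.

C4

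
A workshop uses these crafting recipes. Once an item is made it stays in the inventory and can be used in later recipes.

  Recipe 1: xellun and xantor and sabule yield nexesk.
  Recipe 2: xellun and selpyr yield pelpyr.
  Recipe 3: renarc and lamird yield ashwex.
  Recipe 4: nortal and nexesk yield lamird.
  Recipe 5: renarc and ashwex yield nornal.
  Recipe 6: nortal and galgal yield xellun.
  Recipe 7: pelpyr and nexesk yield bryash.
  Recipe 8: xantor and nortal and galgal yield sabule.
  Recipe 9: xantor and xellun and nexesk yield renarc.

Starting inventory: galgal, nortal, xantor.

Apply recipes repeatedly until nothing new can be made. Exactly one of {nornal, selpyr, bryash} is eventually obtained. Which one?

nortal and galgal → xellun (Recipe 6).
Using Recipe 8, xantor, nortal, and galgal make sabule.
Using Recipe 1, xellun, xantor, and sabule make nexesk.
xantor and xellun and nexesk → renarc (Recipe 9).
Using Recipe 4, nortal and nexesk make lamird.
renarc and lamird → ashwex (Recipe 3).
renarc and ashwex → nornal (Recipe 5).
bryash would need pelpyr and nexesk (Recipe 7), but pelpyr is never obtained. No rule produces selpyr, and it is not given.

nornal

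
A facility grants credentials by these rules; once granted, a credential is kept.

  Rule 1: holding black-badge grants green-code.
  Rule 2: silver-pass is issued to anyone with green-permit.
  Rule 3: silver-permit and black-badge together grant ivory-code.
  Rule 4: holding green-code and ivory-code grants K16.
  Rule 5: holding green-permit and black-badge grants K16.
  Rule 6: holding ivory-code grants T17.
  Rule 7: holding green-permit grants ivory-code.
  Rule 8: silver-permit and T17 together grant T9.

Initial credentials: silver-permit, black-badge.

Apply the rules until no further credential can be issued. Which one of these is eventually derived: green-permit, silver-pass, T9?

Holding silver-permit and black-badge grants ivory-code (Rule 3).
Holding ivory-code grants T17 (Rule 6).
Holding silver-permit and T17 grants T9 (Rule 8).
silver-pass would need green-permit (Rule 2), but green-permit is never granted. No rule produces green-permit, and it is not given.

T9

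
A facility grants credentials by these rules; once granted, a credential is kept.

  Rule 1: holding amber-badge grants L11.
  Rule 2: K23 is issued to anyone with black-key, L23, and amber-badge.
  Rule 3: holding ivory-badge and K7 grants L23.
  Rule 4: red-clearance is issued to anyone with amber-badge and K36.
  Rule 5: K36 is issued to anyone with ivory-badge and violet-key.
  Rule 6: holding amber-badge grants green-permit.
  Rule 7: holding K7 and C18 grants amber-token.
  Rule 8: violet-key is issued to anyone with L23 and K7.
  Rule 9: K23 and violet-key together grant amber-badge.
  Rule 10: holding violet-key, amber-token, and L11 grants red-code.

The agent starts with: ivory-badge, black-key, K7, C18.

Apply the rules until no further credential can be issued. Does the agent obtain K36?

Holding ivory-badge and K7 grants L23 (Rule 3).
Holding L23 and K7 grants violet-key (Rule 8).
Holding ivory-badge and violet-key grants K36 (Rule 5).

Yes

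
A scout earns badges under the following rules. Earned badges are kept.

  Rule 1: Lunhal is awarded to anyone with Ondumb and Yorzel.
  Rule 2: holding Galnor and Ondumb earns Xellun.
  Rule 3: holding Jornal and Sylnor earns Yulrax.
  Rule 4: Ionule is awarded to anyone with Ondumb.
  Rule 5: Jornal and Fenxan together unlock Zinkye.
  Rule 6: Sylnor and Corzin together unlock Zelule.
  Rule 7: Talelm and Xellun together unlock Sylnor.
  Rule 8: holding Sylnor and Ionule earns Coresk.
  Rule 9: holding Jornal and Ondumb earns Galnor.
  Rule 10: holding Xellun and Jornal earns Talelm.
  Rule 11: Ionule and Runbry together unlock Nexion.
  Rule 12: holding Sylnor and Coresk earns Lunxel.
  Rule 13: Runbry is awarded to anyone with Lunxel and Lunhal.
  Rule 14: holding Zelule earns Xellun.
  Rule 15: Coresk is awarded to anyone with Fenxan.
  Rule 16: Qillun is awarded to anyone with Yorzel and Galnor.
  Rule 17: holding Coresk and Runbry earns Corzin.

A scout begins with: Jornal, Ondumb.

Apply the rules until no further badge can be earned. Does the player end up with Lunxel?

Yes

With Jornal and Ondumb, Galnor is earned (Rule 9).
With Ondumb, Ionule is earned (Rule 4).
With Galnor and Ondumb, Xellun is earned (Rule 2).
With Xellun and Jornal, Talelm is earned (Rule 10).
With Talelm and Xellun, Sylnor is earned (Rule 7).
With Sylnor and Ionule, Coresk is earned (Rule 8).
With Sylnor and Coresk, Lunxel is earned (Rule 12).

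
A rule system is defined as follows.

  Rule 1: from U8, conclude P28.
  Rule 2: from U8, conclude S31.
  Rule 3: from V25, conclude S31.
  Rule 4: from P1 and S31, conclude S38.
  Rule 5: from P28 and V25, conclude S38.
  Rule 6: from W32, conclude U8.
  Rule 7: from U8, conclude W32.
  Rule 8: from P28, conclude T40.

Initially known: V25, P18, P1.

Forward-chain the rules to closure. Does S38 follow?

Yes

From V25, Rule 3 gives S31.
P1 and S31 hold, so S38 follows (Rule 4).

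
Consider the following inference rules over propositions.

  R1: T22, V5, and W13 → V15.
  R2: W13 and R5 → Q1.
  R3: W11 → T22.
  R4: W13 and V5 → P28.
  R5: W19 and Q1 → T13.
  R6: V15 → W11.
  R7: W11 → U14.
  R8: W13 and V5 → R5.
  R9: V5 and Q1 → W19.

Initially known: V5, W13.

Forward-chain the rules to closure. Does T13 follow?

Yes

From W13 and V5, R8 gives R5.
W13 and R5 hold, so Q1 follows (R2).
V5 and Q1 hold, so W19 follows (R9).
W19 and Q1 hold, so T13 follows (R5).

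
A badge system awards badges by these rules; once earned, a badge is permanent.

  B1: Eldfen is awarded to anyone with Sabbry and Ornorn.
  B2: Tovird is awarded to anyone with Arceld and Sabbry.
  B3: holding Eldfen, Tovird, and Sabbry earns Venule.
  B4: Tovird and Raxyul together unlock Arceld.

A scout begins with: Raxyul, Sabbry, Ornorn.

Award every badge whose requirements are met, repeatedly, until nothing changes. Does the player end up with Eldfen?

With Sabbry and Ornorn, Eldfen is earned (B1).

Yes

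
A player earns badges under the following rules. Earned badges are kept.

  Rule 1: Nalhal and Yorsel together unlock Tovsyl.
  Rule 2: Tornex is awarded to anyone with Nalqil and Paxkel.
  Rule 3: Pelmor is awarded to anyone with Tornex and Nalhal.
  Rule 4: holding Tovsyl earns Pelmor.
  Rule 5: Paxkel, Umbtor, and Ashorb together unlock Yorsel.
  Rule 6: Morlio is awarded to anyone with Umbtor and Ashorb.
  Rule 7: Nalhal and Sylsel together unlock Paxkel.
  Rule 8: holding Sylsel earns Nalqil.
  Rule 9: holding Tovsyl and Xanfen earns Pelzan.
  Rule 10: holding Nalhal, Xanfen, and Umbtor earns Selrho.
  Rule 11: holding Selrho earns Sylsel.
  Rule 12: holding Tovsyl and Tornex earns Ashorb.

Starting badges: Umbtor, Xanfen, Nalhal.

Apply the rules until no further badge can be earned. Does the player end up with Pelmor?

With Nalhal, Xanfen, and Umbtor, Selrho is earned (Rule 10).
With Selrho, Sylsel is earned (Rule 11).
With Sylsel, Nalqil is earned (Rule 8).
With Nalhal and Sylsel, Paxkel is earned (Rule 7).
With Nalqil and Paxkel, Tornex is earned (Rule 2).
With Tornex and Nalhal, Pelmor is earned (Rule 3).

Yes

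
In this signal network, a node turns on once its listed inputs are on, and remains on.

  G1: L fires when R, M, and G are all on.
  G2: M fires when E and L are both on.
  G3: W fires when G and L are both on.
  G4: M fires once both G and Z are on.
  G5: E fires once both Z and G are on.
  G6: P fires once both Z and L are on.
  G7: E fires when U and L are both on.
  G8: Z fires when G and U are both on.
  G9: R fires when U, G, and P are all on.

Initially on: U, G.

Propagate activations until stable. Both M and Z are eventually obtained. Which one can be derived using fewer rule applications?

Z: G8: G and U on → Z on. [1 rule application]
M: G8: G and U on → Z on. G and Z are on, so M fires (G4). [2 rule applications]
Z needs fewer.

Z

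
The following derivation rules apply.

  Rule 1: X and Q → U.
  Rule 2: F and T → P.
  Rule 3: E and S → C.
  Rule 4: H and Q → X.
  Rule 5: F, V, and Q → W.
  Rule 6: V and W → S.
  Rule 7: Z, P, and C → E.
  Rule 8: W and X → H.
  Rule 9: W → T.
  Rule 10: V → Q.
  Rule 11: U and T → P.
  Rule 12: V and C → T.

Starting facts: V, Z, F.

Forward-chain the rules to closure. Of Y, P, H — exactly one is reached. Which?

From V, Rule 10 gives Q.
F, V, and Q hold, so W follows (Rule 5).
From W, Rule 9 gives T.
F and T hold, so P follows (Rule 2).
No rule produces Y, and it is not given. H would need W and X (Rule 8), but X is never established.

P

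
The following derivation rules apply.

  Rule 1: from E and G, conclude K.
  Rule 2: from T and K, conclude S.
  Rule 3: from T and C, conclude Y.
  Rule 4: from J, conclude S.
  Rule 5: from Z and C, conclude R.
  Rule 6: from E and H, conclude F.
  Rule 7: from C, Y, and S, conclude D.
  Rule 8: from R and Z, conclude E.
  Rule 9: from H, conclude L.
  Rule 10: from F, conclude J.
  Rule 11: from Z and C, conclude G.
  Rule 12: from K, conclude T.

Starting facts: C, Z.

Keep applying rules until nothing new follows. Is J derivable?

No

J would need F (Rule 10), but F is never established.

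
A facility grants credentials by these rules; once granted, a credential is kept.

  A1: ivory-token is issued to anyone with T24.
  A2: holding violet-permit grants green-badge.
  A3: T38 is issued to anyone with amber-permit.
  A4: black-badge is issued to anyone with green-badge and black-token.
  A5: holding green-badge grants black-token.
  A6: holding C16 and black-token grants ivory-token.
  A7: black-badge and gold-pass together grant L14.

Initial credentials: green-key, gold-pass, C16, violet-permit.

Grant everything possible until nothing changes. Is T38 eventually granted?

T38 would need amber-permit (A3), but amber-permit is never granted.

No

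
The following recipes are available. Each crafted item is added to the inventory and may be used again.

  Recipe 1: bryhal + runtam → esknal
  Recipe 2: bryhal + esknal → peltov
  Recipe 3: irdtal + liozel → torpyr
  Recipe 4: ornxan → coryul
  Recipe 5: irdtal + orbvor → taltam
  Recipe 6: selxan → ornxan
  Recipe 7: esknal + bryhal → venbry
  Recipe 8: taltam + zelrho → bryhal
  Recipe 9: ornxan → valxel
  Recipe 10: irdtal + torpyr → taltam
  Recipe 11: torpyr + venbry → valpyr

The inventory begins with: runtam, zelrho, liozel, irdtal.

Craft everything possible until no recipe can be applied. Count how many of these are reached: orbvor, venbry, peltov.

irdtal + liozel → torpyr (Recipe 3).
Using Recipe 10, irdtal and torpyr make taltam.
taltam + zelrho → bryhal (Recipe 8).
bryhal + runtam → esknal (Recipe 1).
bryhal + esknal → peltov (Recipe 2).
Using Recipe 7, esknal and bryhal make venbry.
No rule produces orbvor, and it is not given.
venbry: reached.
peltov: reached.
Reached: venbry and peltov — 2 of the 3.

2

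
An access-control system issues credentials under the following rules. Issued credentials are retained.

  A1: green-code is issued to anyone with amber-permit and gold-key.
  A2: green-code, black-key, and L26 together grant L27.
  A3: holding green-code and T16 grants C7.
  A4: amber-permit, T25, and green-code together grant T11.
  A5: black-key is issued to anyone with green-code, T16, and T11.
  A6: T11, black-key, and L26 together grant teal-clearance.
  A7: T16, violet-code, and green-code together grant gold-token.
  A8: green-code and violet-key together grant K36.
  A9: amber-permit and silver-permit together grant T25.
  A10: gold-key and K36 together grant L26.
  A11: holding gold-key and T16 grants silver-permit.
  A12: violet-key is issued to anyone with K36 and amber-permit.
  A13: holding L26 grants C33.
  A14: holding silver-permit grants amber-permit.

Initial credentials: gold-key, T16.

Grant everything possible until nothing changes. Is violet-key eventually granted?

No

violet-key would need K36 and amber-permit (A12), but K36 is never granted.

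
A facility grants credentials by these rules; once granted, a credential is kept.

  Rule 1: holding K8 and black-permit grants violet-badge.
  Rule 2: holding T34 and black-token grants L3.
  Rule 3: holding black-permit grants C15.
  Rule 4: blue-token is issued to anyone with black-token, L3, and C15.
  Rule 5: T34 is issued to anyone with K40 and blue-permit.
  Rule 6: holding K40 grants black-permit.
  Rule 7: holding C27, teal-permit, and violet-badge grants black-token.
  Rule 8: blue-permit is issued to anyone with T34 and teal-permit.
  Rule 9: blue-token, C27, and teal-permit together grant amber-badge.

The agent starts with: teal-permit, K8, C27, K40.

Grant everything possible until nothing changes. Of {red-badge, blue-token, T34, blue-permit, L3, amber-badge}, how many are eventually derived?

0

No rule produces red-badge, and it is not given.
blue-token would need black-token, L3, and C15 (Rule 4), but L3 is never granted.
T34 would need K40 and blue-permit (Rule 5), but blue-permit is never granted.
blue-permit would need T34 and teal-permit (Rule 8), but T34 is never granted.
L3 would need T34 and black-token (Rule 2), but T34 is never granted.
amber-badge would need blue-token, C27, and teal-permit (Rule 9), but blue-token is never granted.
None of the 6 are reached.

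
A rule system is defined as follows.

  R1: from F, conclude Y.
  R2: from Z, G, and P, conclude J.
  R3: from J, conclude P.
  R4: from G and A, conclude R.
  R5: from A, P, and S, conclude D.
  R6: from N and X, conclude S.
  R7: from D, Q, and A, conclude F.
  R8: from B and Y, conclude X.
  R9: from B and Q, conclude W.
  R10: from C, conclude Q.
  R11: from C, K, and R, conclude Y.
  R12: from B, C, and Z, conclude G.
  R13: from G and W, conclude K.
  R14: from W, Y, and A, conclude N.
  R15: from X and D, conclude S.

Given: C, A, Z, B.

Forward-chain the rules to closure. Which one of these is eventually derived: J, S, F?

S

From B, C, and Z, R12 gives G.
C holds, so Q follows (R10).
B and Q hold, so W follows (R9).
From G and A, R4 gives R.
G and W hold, so K follows (R13).
C, K, and R hold, so Y follows (R11).
B and Y hold, so X follows (R8).
W, Y, and A hold, so N follows (R14).
From N and X, R6 gives S.
J would need Z, G, and P (R2), but P is never established. F would need D, Q, and A (R7), but D is never established.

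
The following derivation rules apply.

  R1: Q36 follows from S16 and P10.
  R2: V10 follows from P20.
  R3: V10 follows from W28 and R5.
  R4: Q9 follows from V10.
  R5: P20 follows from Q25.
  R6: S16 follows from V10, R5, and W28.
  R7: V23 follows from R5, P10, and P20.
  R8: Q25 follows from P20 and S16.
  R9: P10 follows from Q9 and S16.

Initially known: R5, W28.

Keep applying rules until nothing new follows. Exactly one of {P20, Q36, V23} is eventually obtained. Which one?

Q36

W28 and R5 hold, so V10 follows (R3).
From V10, R5, and W28, R6 gives S16.
V10 holds, so Q9 follows (R4).
From Q9 and S16, R9 gives P10.
From S16 and P10, R1 gives Q36.
V23 would need R5, P10, and P20 (R7), but P20 is never established. P20 would need Q25 (R5), but Q25 is never established.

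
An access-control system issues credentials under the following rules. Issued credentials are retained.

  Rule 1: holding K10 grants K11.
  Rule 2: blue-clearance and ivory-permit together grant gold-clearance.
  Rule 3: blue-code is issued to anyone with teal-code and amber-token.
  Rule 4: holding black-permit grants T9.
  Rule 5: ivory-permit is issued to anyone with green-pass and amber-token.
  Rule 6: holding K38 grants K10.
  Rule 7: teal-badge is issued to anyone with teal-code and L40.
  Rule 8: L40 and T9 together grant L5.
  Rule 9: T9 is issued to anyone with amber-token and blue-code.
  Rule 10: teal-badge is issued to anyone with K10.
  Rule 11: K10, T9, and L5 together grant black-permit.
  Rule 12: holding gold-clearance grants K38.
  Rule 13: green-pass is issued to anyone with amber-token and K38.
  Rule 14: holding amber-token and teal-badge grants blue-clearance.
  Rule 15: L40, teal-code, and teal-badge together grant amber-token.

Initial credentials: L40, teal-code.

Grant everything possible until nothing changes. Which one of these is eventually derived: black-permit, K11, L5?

L5

Holding teal-code and L40 grants teal-badge (Rule 7).
Holding L40, teal-code, and teal-badge grants amber-token (Rule 15).
Holding teal-code and amber-token grants blue-code (Rule 3).
Holding amber-token and blue-code grants T9 (Rule 9).
Holding L40 and T9 grants L5 (Rule 8).
K11 would need K10 (Rule 1), but K10 is never granted. black-permit would need K10, T9, and L5 (Rule 11), but K10 is never granted.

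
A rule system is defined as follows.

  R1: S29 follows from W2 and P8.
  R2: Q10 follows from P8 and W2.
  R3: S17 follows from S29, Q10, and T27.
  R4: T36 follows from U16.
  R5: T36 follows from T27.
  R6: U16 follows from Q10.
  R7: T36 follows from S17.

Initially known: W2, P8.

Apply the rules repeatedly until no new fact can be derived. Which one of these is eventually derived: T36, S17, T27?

P8 and W2 hold, so Q10 follows (R2).
From Q10, R6 gives U16.
From U16, R4 gives T36.
S17 would need S29, Q10, and T27 (R3), but T27 is never established. No rule produces T27, and it is not given.

T36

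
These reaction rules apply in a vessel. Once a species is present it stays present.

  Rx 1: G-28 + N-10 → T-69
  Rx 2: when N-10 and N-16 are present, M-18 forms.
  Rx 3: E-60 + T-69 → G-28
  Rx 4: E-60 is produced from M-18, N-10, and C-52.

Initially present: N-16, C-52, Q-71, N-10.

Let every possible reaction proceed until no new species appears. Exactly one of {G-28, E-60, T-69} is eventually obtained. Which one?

E-60

N-10 and N-16 present → M-18 forms (Rx 2).
M-18, N-10, and C-52 present → E-60 forms (Rx 4).
G-28 would need E-60 and T-69 (Rx 3), but T-69 never forms. T-69 would need G-28 and N-10 (Rx 1), but G-28 never forms.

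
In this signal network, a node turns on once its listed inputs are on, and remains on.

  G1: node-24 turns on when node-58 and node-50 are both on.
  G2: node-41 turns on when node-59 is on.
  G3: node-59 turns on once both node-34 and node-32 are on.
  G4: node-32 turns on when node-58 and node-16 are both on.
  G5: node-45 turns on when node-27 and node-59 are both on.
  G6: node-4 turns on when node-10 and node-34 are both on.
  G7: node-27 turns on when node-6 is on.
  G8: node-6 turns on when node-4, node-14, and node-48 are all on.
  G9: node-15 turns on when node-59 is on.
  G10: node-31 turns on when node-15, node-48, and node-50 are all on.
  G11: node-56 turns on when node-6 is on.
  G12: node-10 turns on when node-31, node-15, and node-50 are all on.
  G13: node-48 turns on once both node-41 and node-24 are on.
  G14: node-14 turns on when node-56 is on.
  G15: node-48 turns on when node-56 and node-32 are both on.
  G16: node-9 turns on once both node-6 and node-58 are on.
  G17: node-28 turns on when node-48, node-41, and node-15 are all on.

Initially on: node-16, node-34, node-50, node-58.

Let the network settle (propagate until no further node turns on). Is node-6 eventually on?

node-6 would need node-4, node-14, and node-48 (G8), but node-14 never turns on.

No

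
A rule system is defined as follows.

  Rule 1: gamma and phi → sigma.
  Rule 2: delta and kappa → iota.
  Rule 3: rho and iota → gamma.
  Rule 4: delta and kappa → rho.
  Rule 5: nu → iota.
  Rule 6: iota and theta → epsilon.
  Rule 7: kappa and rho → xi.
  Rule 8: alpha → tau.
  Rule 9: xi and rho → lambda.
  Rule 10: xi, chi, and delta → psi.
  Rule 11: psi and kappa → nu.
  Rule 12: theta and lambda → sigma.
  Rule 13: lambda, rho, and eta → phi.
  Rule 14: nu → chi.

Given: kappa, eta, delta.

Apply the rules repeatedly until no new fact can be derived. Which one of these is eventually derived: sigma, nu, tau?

sigma

From delta and kappa, Rule 2 gives iota.
delta and kappa hold, so rho follows (Rule 4).
kappa and rho hold, so xi follows (Rule 7).
rho and iota hold, so gamma follows (Rule 3).
From xi and rho, Rule 9 gives lambda.
From lambda, rho, and eta, Rule 13 gives phi.
gamma and phi hold, so sigma follows (Rule 1).
tau would need alpha (Rule 8), but alpha is never established. nu would need psi and kappa (Rule 11), but psi is never established.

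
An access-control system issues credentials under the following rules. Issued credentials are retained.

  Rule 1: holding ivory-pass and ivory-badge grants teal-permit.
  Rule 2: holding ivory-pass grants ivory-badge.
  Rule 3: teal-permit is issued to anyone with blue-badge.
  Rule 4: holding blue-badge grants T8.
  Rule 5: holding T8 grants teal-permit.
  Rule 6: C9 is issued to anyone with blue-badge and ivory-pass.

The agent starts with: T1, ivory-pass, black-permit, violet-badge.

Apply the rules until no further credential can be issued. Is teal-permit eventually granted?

Yes

Holding ivory-pass grants ivory-badge (Rule 2).
Holding ivory-pass and ivory-badge grants teal-permit (Rule 1).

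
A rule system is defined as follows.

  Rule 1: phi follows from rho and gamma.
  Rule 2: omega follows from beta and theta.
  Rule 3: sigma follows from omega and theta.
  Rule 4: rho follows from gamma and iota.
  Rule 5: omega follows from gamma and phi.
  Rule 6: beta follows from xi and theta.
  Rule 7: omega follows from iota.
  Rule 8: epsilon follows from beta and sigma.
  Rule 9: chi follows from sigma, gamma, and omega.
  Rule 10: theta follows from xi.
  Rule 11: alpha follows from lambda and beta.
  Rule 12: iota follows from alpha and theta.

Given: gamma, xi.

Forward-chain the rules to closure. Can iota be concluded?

iota would need alpha and theta (Rule 12), but alpha is never established.

No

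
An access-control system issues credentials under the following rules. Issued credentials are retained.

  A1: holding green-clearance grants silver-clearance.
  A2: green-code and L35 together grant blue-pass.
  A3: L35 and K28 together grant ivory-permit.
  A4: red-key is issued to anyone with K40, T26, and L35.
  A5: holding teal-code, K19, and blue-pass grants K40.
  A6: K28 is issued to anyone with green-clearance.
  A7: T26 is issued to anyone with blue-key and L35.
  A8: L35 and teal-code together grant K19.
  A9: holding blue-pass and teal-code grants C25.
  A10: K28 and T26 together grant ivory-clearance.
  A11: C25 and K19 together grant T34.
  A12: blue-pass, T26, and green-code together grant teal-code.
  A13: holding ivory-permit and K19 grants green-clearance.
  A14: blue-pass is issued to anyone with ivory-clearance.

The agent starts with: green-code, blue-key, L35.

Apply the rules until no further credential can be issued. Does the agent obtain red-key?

Holding green-code and L35 grants blue-pass (A2).
Holding blue-key and L35 grants T26 (A7).
Holding blue-pass, T26, and green-code grants teal-code (A12).
Holding L35 and teal-code grants K19 (A8).
Holding teal-code, K19, and blue-pass grants K40 (A5).
Holding K40, T26, and L35 grants red-key (A4).

Yes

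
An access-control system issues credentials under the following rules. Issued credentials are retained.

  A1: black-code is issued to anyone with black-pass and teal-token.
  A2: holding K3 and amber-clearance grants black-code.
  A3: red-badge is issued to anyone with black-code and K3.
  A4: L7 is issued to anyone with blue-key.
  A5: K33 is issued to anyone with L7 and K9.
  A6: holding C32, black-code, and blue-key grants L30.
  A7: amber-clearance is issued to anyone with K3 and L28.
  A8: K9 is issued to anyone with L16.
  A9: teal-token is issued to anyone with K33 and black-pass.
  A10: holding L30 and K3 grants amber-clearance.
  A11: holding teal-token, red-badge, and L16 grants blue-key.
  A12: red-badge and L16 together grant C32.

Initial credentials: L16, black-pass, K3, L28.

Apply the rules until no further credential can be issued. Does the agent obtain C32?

Holding K3 and L28 grants amber-clearance (A7).
Holding K3 and amber-clearance grants black-code (A2).
Holding black-code and K3 grants red-badge (A3).
Holding red-badge and L16 grants C32 (A12).

Yes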